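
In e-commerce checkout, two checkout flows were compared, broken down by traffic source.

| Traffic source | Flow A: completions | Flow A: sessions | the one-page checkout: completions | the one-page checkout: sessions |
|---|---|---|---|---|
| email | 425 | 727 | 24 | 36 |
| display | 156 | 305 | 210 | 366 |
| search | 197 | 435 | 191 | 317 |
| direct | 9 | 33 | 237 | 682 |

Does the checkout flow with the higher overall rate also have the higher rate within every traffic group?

Email: Flow A 425/727 = 58.5%, the one-page checkout 24/36 = 66.7% → the one-page checkout
Display: Flow A 156/305 = 51.1%, the one-page checkout 210/366 = 57.4% → the one-page checkout
Search: Flow A 197/435 = 45.3%, the one-page checkout 191/317 = 60.3% → the one-page checkout
Direct: Flow A 9/33 = 27.3%, the one-page checkout 237/682 = 34.8% → the one-page checkout
Overall: Flow A 787/1500 = 52.5%, the one-page checkout 662/1401 = 47.3% → Flow A
The one-page checkout wins each traffic group but Flow A wins overall — the comparison reverses. The one-page checkout's sessions skew toward direct, which has a lower base rate.

No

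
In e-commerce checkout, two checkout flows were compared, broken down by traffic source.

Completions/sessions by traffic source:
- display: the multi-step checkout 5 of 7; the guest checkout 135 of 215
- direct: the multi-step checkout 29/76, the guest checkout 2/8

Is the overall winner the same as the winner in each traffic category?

Display: the multi-step checkout 5/7 = 71.4%, the guest checkout 135/215 = 62.8% → the multi-step checkout
Direct: the multi-step checkout 29/76 = 38.2%, the guest checkout 2/8 = 25.0% → the multi-step checkout
Overall: the multi-step checkout 34/83 = 41.0%, the guest checkout 137/223 = 61.4% → the guest checkout
The multi-step checkout wins each traffic group but the guest checkout wins overall — the comparison reverses. The multi-step checkout's sessions skew toward direct, which has a lower base rate.

No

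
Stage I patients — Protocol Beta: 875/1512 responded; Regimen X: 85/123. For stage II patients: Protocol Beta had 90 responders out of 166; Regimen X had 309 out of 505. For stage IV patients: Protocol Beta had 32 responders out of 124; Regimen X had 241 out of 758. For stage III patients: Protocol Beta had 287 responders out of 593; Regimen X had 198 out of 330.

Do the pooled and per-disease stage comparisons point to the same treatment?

Stage I: Protocol Beta 875/1512 = 57.9%, Regimen X 85/123 = 69.1% → Regimen X
Stage II: Protocol Beta 90/166 = 54.2%, Regimen X 309/505 = 61.2% → Regimen X
Stage IV: Protocol Beta 32/124 = 25.8%, Regimen X 241/758 = 31.8% → Regimen X
Stage III: Protocol Beta 287/593 = 48.4%, Regimen X 198/330 = 60.0% → Regimen X
Overall: Protocol Beta 1284/2395 = 53.6%, Regimen X 833/1716 = 48.5% → Protocol Beta
Regimen X wins each disease group but Protocol Beta wins overall — the comparison reverses. Regimen X's patients skew toward stage IV, which has a lower base rate.

No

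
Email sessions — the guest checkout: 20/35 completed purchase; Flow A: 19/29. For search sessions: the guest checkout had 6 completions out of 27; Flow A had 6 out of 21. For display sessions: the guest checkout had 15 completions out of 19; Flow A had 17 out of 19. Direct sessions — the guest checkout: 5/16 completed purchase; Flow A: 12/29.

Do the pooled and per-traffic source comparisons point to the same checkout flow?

Yes

Email: the guest checkout 20/35 = 57.1%, Flow A 19/29 = 65.5% → Flow A
Search: the guest checkout 6/27 = 22.2%, Flow A 6/21 = 28.6% → Flow A
Display: the guest checkout 15/19 = 78.9%, Flow A 17/19 = 89.5% → Flow A
Direct: the guest checkout 5/16 = 31.2%, Flow A 12/29 = 41.4% → Flow A
Overall: the guest checkout 46/97 = 47.4%, Flow A 54/98 = 55.1% → Flow A
Flow A wins overall and in every traffic group — no reversal.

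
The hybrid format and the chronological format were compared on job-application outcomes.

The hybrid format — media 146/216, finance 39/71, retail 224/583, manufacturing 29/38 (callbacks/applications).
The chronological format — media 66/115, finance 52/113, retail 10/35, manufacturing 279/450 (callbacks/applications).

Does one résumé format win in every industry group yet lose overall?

Media: the hybrid format 146/216 = 67.6%, the chronological format 66/115 = 57.4% → the hybrid format
Finance: the hybrid format 39/71 = 54.9%, the chronological format 52/113 = 46.0% → the hybrid format
Retail: the hybrid format 224/583 = 38.4%, the chronological format 10/35 = 28.6% → the hybrid format
Manufacturing: the hybrid format 29/38 = 76.3%, the chronological format 279/450 = 62.0% → the hybrid format
Overall: the hybrid format 438/908 = 48.2%, the chronological format 407/713 = 57.1% → the chronological format
The hybrid format wins each industry group but the chronological format wins overall — the comparison reverses. The hybrid format's applications skew toward retail, which has a lower base rate.

Yes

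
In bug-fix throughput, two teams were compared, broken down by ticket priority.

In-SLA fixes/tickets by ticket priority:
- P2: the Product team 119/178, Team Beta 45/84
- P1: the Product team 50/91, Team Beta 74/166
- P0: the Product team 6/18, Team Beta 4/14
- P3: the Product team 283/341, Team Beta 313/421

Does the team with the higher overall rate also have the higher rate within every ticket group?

P2: the Product team 119/178 = 66.9%, Team Beta 45/84 = 53.6% → the Product team
P1: the Product team 50/91 = 54.9%, Team Beta 74/166 = 44.6% → the Product team
P0: the Product team 6/18 = 33.3%, Team Beta 4/14 = 28.6% → the Product team
P3: the Product team 283/341 = 83.0%, Team Beta 313/421 = 74.3% → the Product team
Overall: the Product team 458/628 = 72.9%, Team Beta 436/685 = 63.6% → the Product team
The Product team wins overall and in every ticket group — no reversal.

Yes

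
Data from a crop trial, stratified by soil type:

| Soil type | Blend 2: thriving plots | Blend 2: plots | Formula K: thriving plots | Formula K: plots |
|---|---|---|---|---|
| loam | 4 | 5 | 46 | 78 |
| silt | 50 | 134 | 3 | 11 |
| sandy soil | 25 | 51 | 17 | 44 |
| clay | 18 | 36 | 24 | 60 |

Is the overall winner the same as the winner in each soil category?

Loam: Blend 2 4/5 = 80.0%, Formula K 46/78 = 59.0% → Blend 2
Silt: Blend 2 50/134 = 37.3%, Formula K 3/11 = 27.3% → Blend 2
Sandy soil: Blend 2 25/51 = 49.0%, Formula K 17/44 = 38.6% → Blend 2
Clay: Blend 2 18/36 = 50.0%, Formula K 24/60 = 40.0% → Blend 2
Overall: Blend 2 97/226 = 42.9%, Formula K 90/193 = 46.6% → Formula K
Blend 2 wins each soil group but Formula K wins overall — the comparison reverses. Blend 2's plots skew toward silt, which has a lower base rate.

No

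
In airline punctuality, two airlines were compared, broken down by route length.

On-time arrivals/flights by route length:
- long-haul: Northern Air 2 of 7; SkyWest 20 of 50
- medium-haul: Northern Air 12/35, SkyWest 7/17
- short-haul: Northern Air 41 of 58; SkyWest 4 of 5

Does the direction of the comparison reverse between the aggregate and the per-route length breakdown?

Yes

Long-haul: Northern Air 2/7 = 28.6%, SkyWest 20/50 = 40.0% → SkyWest
Medium-haul: Northern Air 12/35 = 34.3%, SkyWest 7/17 = 41.2% → SkyWest
Short-haul: Northern Air 41/58 = 70.7%, SkyWest 4/5 = 80.0% → SkyWest
Overall: Northern Air 55/100 = 55.0%, SkyWest 31/72 = 43.1% → Northern Air
SkyWest wins each route group but Northern Air wins overall — the comparison reverses. SkyWest's flights skew toward long-haul, which has a lower base rate.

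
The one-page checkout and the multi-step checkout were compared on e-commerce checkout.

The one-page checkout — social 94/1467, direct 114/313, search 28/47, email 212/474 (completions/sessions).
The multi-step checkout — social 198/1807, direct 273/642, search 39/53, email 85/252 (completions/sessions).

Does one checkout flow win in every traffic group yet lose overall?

No

Social: the one-page checkout 94/1467 = 6.4%, the multi-step checkout 198/1807 = 11.0% → the multi-step checkout
Direct: the one-page checkout 114/313 = 36.4%, the multi-step checkout 273/642 = 42.5% → the multi-step checkout
Search: the one-page checkout 28/47 = 59.6%, the multi-step checkout 39/53 = 73.6% → the multi-step checkout
Email: the one-page checkout 212/474 = 44.7%, the multi-step checkout 85/252 = 33.7% → the one-page checkout
Overall: the one-page checkout 448/2301 = 19.5%, the multi-step checkout 595/2754 = 21.6% → the multi-step checkout
Neither sweeps: the one-page checkout wins 1 of 4 groups, the multi-step checkout wins 3. The multi-step checkout wins overall but not every group — no Simpson reversal.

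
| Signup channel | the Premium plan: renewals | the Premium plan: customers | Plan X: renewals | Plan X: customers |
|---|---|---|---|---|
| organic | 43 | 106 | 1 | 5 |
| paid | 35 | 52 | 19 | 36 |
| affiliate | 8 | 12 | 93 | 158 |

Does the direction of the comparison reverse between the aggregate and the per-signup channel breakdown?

Organic: the Premium plan 43/106 = 40.6%, Plan X 1/5 = 20.0% → the Premium plan
Paid: the Premium plan 35/52 = 67.3%, Plan X 19/36 = 52.8% → the Premium plan
Affiliate: the Premium plan 8/12 = 66.7%, Plan X 93/158 = 58.9% → the Premium plan
Overall: the Premium plan 86/170 = 50.6%, Plan X 113/199 = 56.8% → Plan X
The Premium plan wins each signup group but Plan X wins overall — the comparison reverses. The Premium plan's customers skew toward organic, which has a lower base rate.

Yes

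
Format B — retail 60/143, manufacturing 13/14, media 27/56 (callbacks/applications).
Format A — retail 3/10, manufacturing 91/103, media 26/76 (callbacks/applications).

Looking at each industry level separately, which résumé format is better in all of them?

Format B

Retail: Format B 60/143 = 42.0%, Format A 3/10 = 30.0% → Format B
Manufacturing: Format B 13/14 = 92.9%, Format A 91/103 = 88.3% → Format B
Media: Format B 27/56 = 48.2%, Format A 26/76 = 34.2% → Format B
Format B has the higher rate in all 3 groups.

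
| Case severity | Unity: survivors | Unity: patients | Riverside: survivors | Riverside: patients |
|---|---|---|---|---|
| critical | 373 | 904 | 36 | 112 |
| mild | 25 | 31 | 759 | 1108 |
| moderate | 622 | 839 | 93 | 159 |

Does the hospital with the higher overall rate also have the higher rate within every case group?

Critical: Unity 373/904 = 41.3%, Riverside 36/112 = 32.1% → Unity
Mild: Unity 25/31 = 80.6%, Riverside 759/1108 = 68.5% → Unity
Moderate: Unity 622/839 = 74.1%, Riverside 93/159 = 58.5% → Unity
Overall: Unity 1020/1774 = 57.5%, Riverside 888/1379 = 64.4% → Riverside
Unity wins each case group but Riverside wins overall — the comparison reverses. Unity's patients skew toward critical, which has a lower base rate.

No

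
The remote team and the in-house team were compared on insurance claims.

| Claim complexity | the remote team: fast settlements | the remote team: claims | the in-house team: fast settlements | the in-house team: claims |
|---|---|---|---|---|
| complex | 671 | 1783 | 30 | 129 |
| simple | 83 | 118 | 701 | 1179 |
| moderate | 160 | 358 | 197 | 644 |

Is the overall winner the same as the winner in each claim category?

Complex: the remote team 671/1783 = 37.6%, the in-house team 30/129 = 23.3% → the remote team
Simple: the remote team 83/118 = 70.3%, the in-house team 701/1179 = 59.5% → the remote team
Moderate: the remote team 160/358 = 44.7%, the in-house team 197/644 = 30.6% → the remote team
Overall: the remote team 914/2259 = 40.5%, the in-house team 928/1952 = 47.5% → the in-house team
The remote team wins each claim group but the in-house team wins overall — the comparison reverses. The remote team's claims skew toward complex, which has a lower base rate.

No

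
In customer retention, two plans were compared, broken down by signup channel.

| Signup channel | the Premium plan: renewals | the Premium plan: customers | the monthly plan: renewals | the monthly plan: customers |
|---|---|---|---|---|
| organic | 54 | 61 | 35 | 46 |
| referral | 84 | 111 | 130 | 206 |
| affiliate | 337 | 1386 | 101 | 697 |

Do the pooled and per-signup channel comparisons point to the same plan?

Yes

Organic: the Premium plan 54/61 = 88.5%, the monthly plan 35/46 = 76.1% → the Premium plan
Referral: the Premium plan 84/111 = 75.7%, the monthly plan 130/206 = 63.1% → the Premium plan
Affiliate: the Premium plan 337/1386 = 24.3%, the monthly plan 101/697 = 14.5% → the Premium plan
Overall: the Premium plan 475/1558 = 30.5%, the monthly plan 266/949 = 28.0% → the Premium plan
The Premium plan wins overall and in every signup group — no reversal.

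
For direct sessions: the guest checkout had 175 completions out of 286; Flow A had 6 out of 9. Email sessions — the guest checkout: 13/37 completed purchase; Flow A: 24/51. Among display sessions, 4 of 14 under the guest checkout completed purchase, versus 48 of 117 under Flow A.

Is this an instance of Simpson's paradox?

Yes

Direct: the guest checkout 175/286 = 61.2%, Flow A 6/9 = 66.7% → Flow A
Email: the guest checkout 13/37 = 35.1%, Flow A 24/51 = 47.1% → Flow A
Display: the guest checkout 4/14 = 28.6%, Flow A 48/117 = 41.0% → Flow A
Overall: the guest checkout 192/337 = 57.0%, Flow A 78/177 = 44.1% → the guest checkout
Flow A wins each traffic group but the guest checkout wins overall — the comparison reverses. Flow A's sessions skew toward display, which has a lower base rate.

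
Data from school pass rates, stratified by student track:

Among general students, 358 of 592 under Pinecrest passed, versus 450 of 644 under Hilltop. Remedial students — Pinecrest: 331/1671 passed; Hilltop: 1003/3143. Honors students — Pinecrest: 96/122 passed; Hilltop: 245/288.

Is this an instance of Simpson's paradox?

No

General: Pinecrest 358/592 = 60.5%, Hilltop 450/644 = 69.9% → Hilltop
Remedial: Pinecrest 331/1671 = 19.8%, Hilltop 1003/3143 = 31.9% → Hilltop
Honors: Pinecrest 96/122 = 78.7%, Hilltop 245/288 = 85.1% → Hilltop
Overall: Pinecrest 785/2385 = 32.9%, Hilltop 1698/4075 = 41.7% → Hilltop
Hilltop wins overall and in every student group — no reversal.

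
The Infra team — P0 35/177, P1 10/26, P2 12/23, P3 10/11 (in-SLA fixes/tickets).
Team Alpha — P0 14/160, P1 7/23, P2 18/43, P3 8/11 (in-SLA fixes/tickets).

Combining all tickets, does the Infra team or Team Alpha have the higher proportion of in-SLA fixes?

the Infra team

P0: the Infra team 35/177 = 19.8%, Team Alpha 14/160 = 8.8% → the Infra team
P1: the Infra team 10/26 = 38.5%, Team Alpha 7/23 = 30.4% → the Infra team
P2: the Infra team 12/23 = 52.2%, Team Alpha 18/43 = 41.9% → the Infra team
P3: the Infra team 10/11 = 90.9%, Team Alpha 8/11 = 72.7% → the Infra team
Overall: the Infra team 67/237 = 28.3%, Team Alpha 47/237 = 19.8% → the Infra team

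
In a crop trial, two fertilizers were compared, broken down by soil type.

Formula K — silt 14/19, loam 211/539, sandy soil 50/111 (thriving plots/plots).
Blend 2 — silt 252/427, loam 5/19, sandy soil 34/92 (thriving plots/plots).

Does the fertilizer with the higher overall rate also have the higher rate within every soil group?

Silt: Formula K 14/19 = 73.7%, Blend 2 252/427 = 59.0% → Formula K
Loam: Formula K 211/539 = 39.1%, Blend 2 5/19 = 26.3% → Formula K
Sandy soil: Formula K 50/111 = 45.0%, Blend 2 34/92 = 37.0% → Formula K
Overall: Formula K 275/669 = 41.1%, Blend 2 291/538 = 54.1% → Blend 2
Formula K wins each soil group but Blend 2 wins overall — the comparison reverses. Formula K's plots skew toward loam, which has a lower base rate.

No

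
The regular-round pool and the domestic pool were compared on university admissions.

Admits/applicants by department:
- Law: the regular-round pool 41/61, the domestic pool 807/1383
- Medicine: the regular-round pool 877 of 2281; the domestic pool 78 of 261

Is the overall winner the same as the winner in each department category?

Law: the regular-round pool 41/61 = 67.2%, the domestic pool 807/1383 = 58.4% → the regular-round pool
Medicine: the regular-round pool 877/2281 = 38.4%, the domestic pool 78/261 = 29.9% → the regular-round pool
Overall: the regular-round pool 918/2342 = 39.2%, the domestic pool 885/1644 = 53.8% → the domestic pool
The regular-round pool wins each department group but the domestic pool wins overall — the comparison reverses. The regular-round pool's applicants skew toward Medicine, which has a lower base rate.

No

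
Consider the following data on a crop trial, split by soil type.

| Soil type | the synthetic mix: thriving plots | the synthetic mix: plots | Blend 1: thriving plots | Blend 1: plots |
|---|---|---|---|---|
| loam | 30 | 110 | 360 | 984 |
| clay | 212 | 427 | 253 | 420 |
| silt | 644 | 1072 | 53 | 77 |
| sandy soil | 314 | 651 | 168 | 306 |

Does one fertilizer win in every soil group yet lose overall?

Loam: the synthetic mix 30/110 = 27.3%, Blend 1 360/984 = 36.6% → Blend 1
Clay: the synthetic mix 212/427 = 49.6%, Blend 1 253/420 = 60.2% → Blend 1
Silt: the synthetic mix 644/1072 = 60.1%, Blend 1 53/77 = 68.8% → Blend 1
Sandy soil: the synthetic mix 314/651 = 48.2%, Blend 1 168/306 = 54.9% → Blend 1
Overall: the synthetic mix 1200/2260 = 53.1%, Blend 1 834/1787 = 46.7% → the synthetic mix
Blend 1 wins each soil group but the synthetic mix wins overall — the comparison reverses. Blend 1's plots skew toward loam, which has a lower base rate.

Yes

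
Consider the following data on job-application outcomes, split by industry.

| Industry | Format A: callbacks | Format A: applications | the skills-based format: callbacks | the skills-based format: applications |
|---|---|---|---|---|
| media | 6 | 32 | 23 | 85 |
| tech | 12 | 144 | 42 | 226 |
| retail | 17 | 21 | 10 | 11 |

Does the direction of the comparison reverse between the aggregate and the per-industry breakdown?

Media: Format A 6/32 = 18.8%, the skills-based format 23/85 = 27.1% → the skills-based format
Tech: Format A 12/144 = 8.3%, the skills-based format 42/226 = 18.6% → the skills-based format
Retail: Format A 17/21 = 81.0%, the skills-based format 10/11 = 90.9% → the skills-based format
Overall: Format A 35/197 = 17.8%, the skills-based format 75/322 = 23.3% → the skills-based format
The skills-based format wins overall and in every industry group — no reversal.

No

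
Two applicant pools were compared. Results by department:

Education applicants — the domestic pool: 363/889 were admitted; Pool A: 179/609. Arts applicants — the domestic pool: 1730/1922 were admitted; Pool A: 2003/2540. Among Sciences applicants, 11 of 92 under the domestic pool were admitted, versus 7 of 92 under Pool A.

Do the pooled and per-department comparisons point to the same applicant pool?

Education: the domestic pool 363/889 = 40.8%, Pool A 179/609 = 29.4% → the domestic pool
Arts: the domestic pool 1730/1922 = 90.0%, Pool A 2003/2540 = 78.9% → the domestic pool
Sciences: the domestic pool 11/92 = 12.0%, Pool A 7/92 = 7.6% → the domestic pool
Overall: the domestic pool 2104/2903 = 72.5%, Pool A 2189/3241 = 67.5% → the domestic pool
The domestic pool wins overall and in every department group — no reversal.

Yes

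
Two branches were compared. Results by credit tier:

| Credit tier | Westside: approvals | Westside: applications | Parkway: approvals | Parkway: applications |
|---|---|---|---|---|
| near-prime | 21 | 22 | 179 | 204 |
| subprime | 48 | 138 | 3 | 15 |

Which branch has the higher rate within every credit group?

Near-prime: Westside 21/22 = 95.5%, Parkway 179/204 = 87.7% → Westside
Subprime: Westside 48/138 = 34.8%, Parkway 3/15 = 20.0% → Westside
Westside has the higher rate in both groups.

Westside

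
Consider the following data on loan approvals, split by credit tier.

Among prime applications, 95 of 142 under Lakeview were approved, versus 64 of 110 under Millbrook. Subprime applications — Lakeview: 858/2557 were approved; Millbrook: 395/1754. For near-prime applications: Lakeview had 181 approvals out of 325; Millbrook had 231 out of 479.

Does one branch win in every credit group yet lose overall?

No

Prime: Lakeview 95/142 = 66.9%, Millbrook 64/110 = 58.2% → Lakeview
Subprime: Lakeview 858/2557 = 33.6%, Millbrook 395/1754 = 22.5% → Lakeview
Near-prime: Lakeview 181/325 = 55.7%, Millbrook 231/479 = 48.2% → Lakeview
Overall: Lakeview 1134/3024 = 37.5%, Millbrook 690/2343 = 29.4% → Lakeview
Lakeview wins overall and in every credit group — no reversal.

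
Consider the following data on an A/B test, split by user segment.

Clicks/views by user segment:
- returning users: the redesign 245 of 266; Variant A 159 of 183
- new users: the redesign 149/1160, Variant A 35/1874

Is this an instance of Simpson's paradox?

No

Returning users: the redesign 245/266 = 92.1%, Variant A 159/183 = 86.9% → the redesign
New users: the redesign 149/1160 = 12.8%, Variant A 35/1874 = 1.9% → the redesign
Overall: the redesign 394/1426 = 27.6%, Variant A 194/2057 = 9.4% → the redesign
The redesign wins overall and in every user group — no reversal.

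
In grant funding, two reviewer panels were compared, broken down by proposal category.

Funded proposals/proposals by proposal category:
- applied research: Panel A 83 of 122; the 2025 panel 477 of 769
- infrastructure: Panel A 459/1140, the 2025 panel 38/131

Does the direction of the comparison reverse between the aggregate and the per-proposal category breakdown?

Yes

Applied research: Panel A 83/122 = 68.0%, the 2025 panel 477/769 = 62.0% → Panel A
Infrastructure: Panel A 459/1140 = 40.3%, the 2025 panel 38/131 = 29.0% → Panel A
Overall: Panel A 542/1262 = 42.9%, the 2025 panel 515/900 = 57.2% → the 2025 panel
Panel A wins each proposal group but the 2025 panel wins overall — the comparison reverses. Panel A's proposals skew toward infrastructure, which has a lower base rate.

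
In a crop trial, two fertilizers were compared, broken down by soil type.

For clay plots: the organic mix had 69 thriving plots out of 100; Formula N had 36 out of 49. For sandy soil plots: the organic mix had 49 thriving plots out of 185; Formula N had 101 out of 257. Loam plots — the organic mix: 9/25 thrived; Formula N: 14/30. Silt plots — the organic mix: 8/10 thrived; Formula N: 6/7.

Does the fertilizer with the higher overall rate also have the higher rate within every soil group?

Yes

Clay: the organic mix 69/100 = 69.0%, Formula N 36/49 = 73.5% → Formula N
Sandy soil: the organic mix 49/185 = 26.5%, Formula N 101/257 = 39.3% → Formula N
Loam: the organic mix 9/25 = 36.0%, Formula N 14/30 = 46.7% → Formula N
Silt: the organic mix 8/10 = 80.0%, Formula N 6/7 = 85.7% → Formula N
Overall: the organic mix 135/320 = 42.2%, Formula N 157/343 = 45.8% → Formula N
Formula N wins overall and in every soil group — no reversal.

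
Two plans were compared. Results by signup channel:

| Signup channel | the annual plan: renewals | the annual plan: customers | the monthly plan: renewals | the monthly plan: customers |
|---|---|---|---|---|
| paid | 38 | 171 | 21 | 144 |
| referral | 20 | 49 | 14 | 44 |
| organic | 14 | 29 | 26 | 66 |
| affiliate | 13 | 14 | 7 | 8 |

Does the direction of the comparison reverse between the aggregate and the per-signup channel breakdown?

Paid: the annual plan 38/171 = 22.2%, the monthly plan 21/144 = 14.6% → the annual plan
Referral: the annual plan 20/49 = 40.8%, the monthly plan 14/44 = 31.8% → the annual plan
Organic: the annual plan 14/29 = 48.3%, the monthly plan 26/66 = 39.4% → the annual plan
Affiliate: the annual plan 13/14 = 92.9%, the monthly plan 7/8 = 87.5% → the annual plan
Overall: the annual plan 85/263 = 32.3%, the monthly plan 68/262 = 26.0% → the annual plan
The annual plan wins overall and in every signup group — no reversal.

No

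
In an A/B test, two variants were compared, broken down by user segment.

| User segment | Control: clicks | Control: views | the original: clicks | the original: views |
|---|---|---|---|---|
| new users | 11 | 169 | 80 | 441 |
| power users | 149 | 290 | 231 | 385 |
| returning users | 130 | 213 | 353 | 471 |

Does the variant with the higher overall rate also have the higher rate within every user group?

Yes

New users: Control 11/169 = 6.5%, the original 80/441 = 18.1% → the original
Power users: Control 149/290 = 51.4%, the original 231/385 = 60.0% → the original
Returning users: Control 130/213 = 61.0%, the original 353/471 = 74.9% → the original
Overall: Control 290/672 = 43.2%, the original 664/1297 = 51.2% → the original
The original wins overall and in every user group — no reversal.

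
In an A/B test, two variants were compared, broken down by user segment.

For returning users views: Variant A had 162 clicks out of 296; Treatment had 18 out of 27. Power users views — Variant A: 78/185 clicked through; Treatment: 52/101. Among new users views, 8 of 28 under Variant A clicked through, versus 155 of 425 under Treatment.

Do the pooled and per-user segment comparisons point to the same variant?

Returning users: Variant A 162/296 = 54.7%, Treatment 18/27 = 66.7% → Treatment
Power users: Variant A 78/185 = 42.2%, Treatment 52/101 = 51.5% → Treatment
New users: Variant A 8/28 = 28.6%, Treatment 155/425 = 36.5% → Treatment
Overall: Variant A 248/509 = 48.7%, Treatment 225/553 = 40.7% → Variant A
Treatment wins each user group but Variant A wins overall — the comparison reverses. Treatment's views skew toward new users, which has a lower base rate.

No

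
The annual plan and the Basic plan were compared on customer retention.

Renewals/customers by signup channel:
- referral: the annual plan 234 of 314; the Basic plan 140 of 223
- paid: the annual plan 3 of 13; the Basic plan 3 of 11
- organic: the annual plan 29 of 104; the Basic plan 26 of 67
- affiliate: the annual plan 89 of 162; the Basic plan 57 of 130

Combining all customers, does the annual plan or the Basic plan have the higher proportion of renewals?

Referral: the annual plan 234/314 = 74.5%, the Basic plan 140/223 = 62.8% → the annual plan
Paid: the annual plan 3/13 = 23.1%, the Basic plan 3/11 = 27.3% → the Basic plan
Organic: the annual plan 29/104 = 27.9%, the Basic plan 26/67 = 38.8% → the Basic plan
Affiliate: the annual plan 89/162 = 54.9%, the Basic plan 57/130 = 43.8% → the annual plan
Overall: the annual plan 355/593 = 59.9%, the Basic plan 226/431 = 52.4% → the annual plan
(Neither sweeps every signup group, but the annual plan has the higher pooled rate.)

the annual plan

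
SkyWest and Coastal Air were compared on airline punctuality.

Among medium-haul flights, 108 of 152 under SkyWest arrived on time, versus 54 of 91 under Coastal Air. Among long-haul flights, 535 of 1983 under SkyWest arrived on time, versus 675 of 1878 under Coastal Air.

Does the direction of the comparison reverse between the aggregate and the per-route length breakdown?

Medium-haul: SkyWest 108/152 = 71.1%, Coastal Air 54/91 = 59.3% → SkyWest
Long-haul: SkyWest 535/1983 = 27.0%, Coastal Air 675/1878 = 35.9% → Coastal Air
Overall: SkyWest 643/2135 = 30.1%, Coastal Air 729/1969 = 37.0% → Coastal Air
Neither sweeps: SkyWest wins 1 of 2 groups, Coastal Air wins 1. Coastal Air wins overall but not every group — no Simpson reversal.

No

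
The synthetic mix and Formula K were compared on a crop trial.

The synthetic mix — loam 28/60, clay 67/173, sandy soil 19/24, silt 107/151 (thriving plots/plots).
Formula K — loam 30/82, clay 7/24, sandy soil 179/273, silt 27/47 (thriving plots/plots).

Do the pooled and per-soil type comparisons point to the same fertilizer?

No

Loam: the synthetic mix 28/60 = 46.7%, Formula K 30/82 = 36.6% → the synthetic mix
Clay: the synthetic mix 67/173 = 38.7%, Formula K 7/24 = 29.2% → the synthetic mix
Sandy soil: the synthetic mix 19/24 = 79.2%, Formula K 179/273 = 65.6% → the synthetic mix
Silt: the synthetic mix 107/151 = 70.9%, Formula K 27/47 = 57.4% → the synthetic mix
Overall: the synthetic mix 221/408 = 54.2%, Formula K 243/426 = 57.0% → Formula K
The synthetic mix wins each soil group but Formula K wins overall — the comparison reverses. The synthetic mix's plots skew toward clay, which has a lower base rate.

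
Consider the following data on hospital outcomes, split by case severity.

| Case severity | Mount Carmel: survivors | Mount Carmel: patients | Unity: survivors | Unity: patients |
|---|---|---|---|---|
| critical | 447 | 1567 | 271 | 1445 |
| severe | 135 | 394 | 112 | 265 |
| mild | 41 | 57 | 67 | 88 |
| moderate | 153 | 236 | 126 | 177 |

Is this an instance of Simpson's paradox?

No

Critical: Mount Carmel 447/1567 = 28.5%, Unity 271/1445 = 18.8% → Mount Carmel
Severe: Mount Carmel 135/394 = 34.3%, Unity 112/265 = 42.3% → Unity
Mild: Mount Carmel 41/57 = 71.9%, Unity 67/88 = 76.1% → Unity
Moderate: Mount Carmel 153/236 = 64.8%, Unity 126/177 = 71.2% → Unity
Overall: Mount Carmel 776/2254 = 34.4%, Unity 576/1975 = 29.2% → Mount Carmel
Neither sweeps: Mount Carmel wins 1 of 4 groups, Unity wins 3. Mount Carmel wins overall but not every group — no Simpson reversal.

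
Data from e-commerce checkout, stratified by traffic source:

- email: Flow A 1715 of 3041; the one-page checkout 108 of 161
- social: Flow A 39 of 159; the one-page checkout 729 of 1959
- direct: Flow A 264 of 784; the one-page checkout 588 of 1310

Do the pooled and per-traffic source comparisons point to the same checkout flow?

No

Email: Flow A 1715/3041 = 56.4%, the one-page checkout 108/161 = 67.1% → the one-page checkout
Social: Flow A 39/159 = 24.5%, the one-page checkout 729/1959 = 37.2% → the one-page checkout
Direct: Flow A 264/784 = 33.7%, the one-page checkout 588/1310 = 44.9% → the one-page checkout
Overall: Flow A 2018/3984 = 50.7%, the one-page checkout 1425/3430 = 41.5% → Flow A
The one-page checkout wins each traffic group but Flow A wins overall — the comparison reverses. The one-page checkout's sessions skew toward social, which has a lower base rate.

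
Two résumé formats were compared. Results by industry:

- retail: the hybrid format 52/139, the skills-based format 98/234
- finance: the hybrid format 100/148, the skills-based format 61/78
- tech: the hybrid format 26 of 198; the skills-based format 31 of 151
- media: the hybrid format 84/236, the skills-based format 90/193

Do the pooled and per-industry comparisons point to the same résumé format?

Yes

Retail: the hybrid format 52/139 = 37.4%, the skills-based format 98/234 = 41.9% → the skills-based format
Finance: the hybrid format 100/148 = 67.6%, the skills-based format 61/78 = 78.2% → the skills-based format
Tech: the hybrid format 26/198 = 13.1%, the skills-based format 31/151 = 20.5% → the skills-based format
Media: the hybrid format 84/236 = 35.6%, the skills-based format 90/193 = 46.6% → the skills-based format
Overall: the hybrid format 262/721 = 36.3%, the skills-based format 280/656 = 42.7% → the skills-based format
The skills-based format wins overall and in every industry group — no reversal.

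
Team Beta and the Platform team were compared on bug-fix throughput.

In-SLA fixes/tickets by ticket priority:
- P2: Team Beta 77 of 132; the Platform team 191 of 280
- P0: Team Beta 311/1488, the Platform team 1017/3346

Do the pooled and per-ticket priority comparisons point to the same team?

P2: Team Beta 77/132 = 58.3%, the Platform team 191/280 = 68.2% → the Platform team
P0: Team Beta 311/1488 = 20.9%, the Platform team 1017/3346 = 30.4% → the Platform team
Overall: Team Beta 388/1620 = 24.0%, the Platform team 1208/3626 = 33.3% → the Platform team
The Platform team wins overall and in every ticket group — no reversal.

Yes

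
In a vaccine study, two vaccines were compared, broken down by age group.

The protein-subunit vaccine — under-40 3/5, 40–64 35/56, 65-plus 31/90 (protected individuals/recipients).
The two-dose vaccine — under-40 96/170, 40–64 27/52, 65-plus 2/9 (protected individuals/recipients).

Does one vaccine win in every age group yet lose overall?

Yes

Under-40: the protein-subunit vaccine 3/5 = 60.0%, the two-dose vaccine 96/170 = 56.5% → the protein-subunit vaccine
40–64: the protein-subunit vaccine 35/56 = 62.5%, the two-dose vaccine 27/52 = 51.9% → the protein-subunit vaccine
65-plus: the protein-subunit vaccine 31/90 = 34.4%, the two-dose vaccine 2/9 = 22.2% → the protein-subunit vaccine
Overall: the protein-subunit vaccine 69/151 = 45.7%, the two-dose vaccine 125/231 = 54.1% → the two-dose vaccine
The protein-subunit vaccine wins each age group but the two-dose vaccine wins overall — the comparison reverses. The protein-subunit vaccine's recipients skew toward 65-plus, which has a lower base rate.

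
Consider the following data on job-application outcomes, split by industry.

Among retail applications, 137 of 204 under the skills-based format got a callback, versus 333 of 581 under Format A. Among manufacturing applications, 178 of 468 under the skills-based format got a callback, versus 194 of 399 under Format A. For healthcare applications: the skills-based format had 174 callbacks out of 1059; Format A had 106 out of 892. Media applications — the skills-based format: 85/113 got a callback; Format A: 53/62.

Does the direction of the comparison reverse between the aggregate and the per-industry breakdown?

No

Retail: the skills-based format 137/204 = 67.2%, Format A 333/581 = 57.3% → the skills-based format
Manufacturing: the skills-based format 178/468 = 38.0%, Format A 194/399 = 48.6% → Format A
Healthcare: the skills-based format 174/1059 = 16.4%, Format A 106/892 = 11.9% → the skills-based format
Media: the skills-based format 85/113 = 75.2%, Format A 53/62 = 85.5% → Format A
Overall: the skills-based format 574/1844 = 31.1%, Format A 686/1934 = 35.5% → Format A
Neither sweeps: the skills-based format wins 2 of 4 groups, Format A wins 2. Format A wins overall but not every group — no Simpson reversal.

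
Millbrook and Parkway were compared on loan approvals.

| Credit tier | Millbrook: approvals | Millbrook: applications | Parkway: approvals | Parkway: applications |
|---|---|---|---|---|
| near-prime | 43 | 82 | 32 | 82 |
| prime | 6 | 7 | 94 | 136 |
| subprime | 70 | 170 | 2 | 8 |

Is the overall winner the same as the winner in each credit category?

No

Near-prime: Millbrook 43/82 = 52.4%, Parkway 32/82 = 39.0% → Millbrook
Prime: Millbrook 6/7 = 85.7%, Parkway 94/136 = 69.1% → Millbrook
Subprime: Millbrook 70/170 = 41.2%, Parkway 2/8 = 25.0% → Millbrook
Overall: Millbrook 119/259 = 45.9%, Parkway 128/226 = 56.6% → Parkway
Millbrook wins each credit group but Parkway wins overall — the comparison reverses. Millbrook's applications skew toward subprime, which has a lower base rate.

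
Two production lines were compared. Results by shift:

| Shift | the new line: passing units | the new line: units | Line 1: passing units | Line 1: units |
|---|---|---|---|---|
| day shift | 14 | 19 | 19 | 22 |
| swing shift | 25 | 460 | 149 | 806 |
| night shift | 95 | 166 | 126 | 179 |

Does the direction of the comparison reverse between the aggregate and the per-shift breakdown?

Day shift: the new line 14/19 = 73.7%, Line 1 19/22 = 86.4% → Line 1
Swing shift: the new line 25/460 = 5.4%, Line 1 149/806 = 18.5% → Line 1
Night shift: the new line 95/166 = 57.2%, Line 1 126/179 = 70.4% → Line 1
Overall: the new line 134/645 = 20.8%, Line 1 294/1007 = 29.2% → Line 1
Line 1 wins overall and in every shift group — no reversal.

No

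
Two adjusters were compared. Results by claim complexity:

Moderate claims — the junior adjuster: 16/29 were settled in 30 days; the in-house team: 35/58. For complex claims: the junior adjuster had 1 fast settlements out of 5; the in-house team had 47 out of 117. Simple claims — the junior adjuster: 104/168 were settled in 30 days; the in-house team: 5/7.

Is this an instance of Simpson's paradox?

Yes

Moderate: the junior adjuster 16/29 = 55.2%, the in-house team 35/58 = 60.3% → the in-house team
Complex: the junior adjuster 1/5 = 20.0%, the in-house team 47/117 = 40.2% → the in-house team
Simple: the junior adjuster 104/168 = 61.9%, the in-house team 5/7 = 71.4% → the in-house team
Overall: the junior adjuster 121/202 = 59.9%, the in-house team 87/182 = 47.8% → the junior adjuster
The in-house team wins each claim group but the junior adjuster wins overall — the comparison reverses. The in-house team's claims skew toward complex, which has a lower base rate.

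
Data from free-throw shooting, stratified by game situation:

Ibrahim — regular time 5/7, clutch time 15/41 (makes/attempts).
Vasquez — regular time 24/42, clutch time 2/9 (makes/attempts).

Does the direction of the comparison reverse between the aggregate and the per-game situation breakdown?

Regular time: Ibrahim 5/7 = 71.4%, Vasquez 24/42 = 57.1% → Ibrahim
Clutch time: Ibrahim 15/41 = 36.6%, Vasquez 2/9 = 22.2% → Ibrahim
Overall: Ibrahim 20/48 = 41.7%, Vasquez 26/51 = 51.0% → Vasquez
Ibrahim wins each game group but Vasquez wins overall — the comparison reverses. Ibrahim's attempts skew toward clutch time, which has a lower base rate.

Yes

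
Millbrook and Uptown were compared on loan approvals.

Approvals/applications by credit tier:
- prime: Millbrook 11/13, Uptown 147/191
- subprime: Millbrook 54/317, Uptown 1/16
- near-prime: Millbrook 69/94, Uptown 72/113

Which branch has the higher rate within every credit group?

Millbrook

Prime: Millbrook 11/13 = 84.6%, Uptown 147/191 = 77.0% → Millbrook
Subprime: Millbrook 54/317 = 17.0%, Uptown 1/16 = 6.2% → Millbrook
Near-prime: Millbrook 69/94 = 73.4%, Uptown 72/113 = 63.7% → Millbrook
Millbrook has the higher rate in all 3 groups.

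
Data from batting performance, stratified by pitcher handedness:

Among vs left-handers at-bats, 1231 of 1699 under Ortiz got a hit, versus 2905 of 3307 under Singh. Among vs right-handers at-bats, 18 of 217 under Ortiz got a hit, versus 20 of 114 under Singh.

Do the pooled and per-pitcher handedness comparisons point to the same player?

Vs left-handers: Ortiz 1231/1699 = 72.5%, Singh 2905/3307 = 87.8% → Singh
Vs right-handers: Ortiz 18/217 = 8.3%, Singh 20/114 = 17.5% → Singh
Overall: Ortiz 1249/1916 = 65.2%, Singh 2925/3421 = 85.5% → Singh
Singh wins overall and in every pitcher group — no reversal.

Yes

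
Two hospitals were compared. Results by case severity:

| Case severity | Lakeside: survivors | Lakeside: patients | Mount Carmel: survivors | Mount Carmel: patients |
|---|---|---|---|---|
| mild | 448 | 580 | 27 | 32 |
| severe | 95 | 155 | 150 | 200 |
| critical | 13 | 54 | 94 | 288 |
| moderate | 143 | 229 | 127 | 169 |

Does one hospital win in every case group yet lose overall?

Mild: Lakeside 448/580 = 77.2%, Mount Carmel 27/32 = 84.4% → Mount Carmel
Severe: Lakeside 95/155 = 61.3%, Mount Carmel 150/200 = 75.0% → Mount Carmel
Critical: Lakeside 13/54 = 24.1%, Mount Carmel 94/288 = 32.6% → Mount Carmel
Moderate: Lakeside 143/229 = 62.4%, Mount Carmel 127/169 = 75.1% → Mount Carmel
Overall: Lakeside 699/1018 = 68.7%, Mount Carmel 398/689 = 57.8% → Lakeside
Mount Carmel wins each case group but Lakeside wins overall — the comparison reverses. Mount Carmel's patients skew toward critical, which has a lower base rate.

Yes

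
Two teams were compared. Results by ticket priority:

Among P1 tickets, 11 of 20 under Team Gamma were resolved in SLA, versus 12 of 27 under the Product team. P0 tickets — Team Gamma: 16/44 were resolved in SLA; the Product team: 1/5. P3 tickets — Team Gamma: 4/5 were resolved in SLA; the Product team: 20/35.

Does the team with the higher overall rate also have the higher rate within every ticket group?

P1: Team Gamma 11/20 = 55.0%, the Product team 12/27 = 44.4% → Team Gamma
P0: Team Gamma 16/44 = 36.4%, the Product team 1/5 = 20.0% → Team Gamma
P3: Team Gamma 4/5 = 80.0%, the Product team 20/35 = 57.1% → Team Gamma
Overall: Team Gamma 31/69 = 44.9%, the Product team 33/67 = 49.3% → the Product team
Team Gamma wins each ticket group but the Product team wins overall — the comparison reverses. Team Gamma's tickets skew toward P0, which has a lower base rate.

No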